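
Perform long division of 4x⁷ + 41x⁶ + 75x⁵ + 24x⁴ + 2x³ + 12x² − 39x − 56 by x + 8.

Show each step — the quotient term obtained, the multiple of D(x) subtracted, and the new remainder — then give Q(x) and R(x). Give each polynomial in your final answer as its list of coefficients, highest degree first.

Step 1: lead(4x⁷ + 41x⁶ + 75x⁵ + 24x⁴ + 2x³ + 12x² − 39x − 56) ÷ lead(D) = 4x⁷ ÷ x = 4x⁶. Subtract (4x⁶)·D = 4x⁷ + 32x⁶. Remainder: 9x⁶ + 75x⁵ + 24x⁴ + 2x³ + 12x² − 39x − 56.
Step 2: lead(9x⁶ + 75x⁵ + 24x⁴ + 2x³ + 12x² − 39x − 56) ÷ lead(D) = 9x⁶ ÷ x = 9x⁵. Subtract (9x⁵)·D = 9x⁶ + 72x⁵. Remainder: 3x⁵ + 24x⁴ + 2x³ + 12x² − 39x − 56.
Step 3: lead(3x⁵ + 24x⁴ + 2x³ + 12x² − 39x − 56) ÷ lead(D) = 3x⁵ ÷ x = 3x⁴. Subtract (3x⁴)·D = 3x⁵ + 24x⁴. Remainder: 2x³ + 12x² − 39x − 56.
Step 4: lead(2x³ + 12x² − 39x − 56) ÷ lead(D) = 2x³ ÷ x = 2x². Subtract (2x²)·D = 2x³ + 16x². Remainder: −4x² − 39x − 56.
Step 5: lead(−4x² − 39x − 56) ÷ lead(D) = −4x² ÷ x = −4x. Subtract (−4x)·D = −4x² − 32x. Remainder: −7x − 56.
Step 6: lead(−7x − 56) ÷ lead(D) = −7x ÷ x = −7. Subtract (−7)·D = −7x − 56. Remainder: 0.

Q = [4, 9, 3, 0, 2, -4, -7]; R = [0]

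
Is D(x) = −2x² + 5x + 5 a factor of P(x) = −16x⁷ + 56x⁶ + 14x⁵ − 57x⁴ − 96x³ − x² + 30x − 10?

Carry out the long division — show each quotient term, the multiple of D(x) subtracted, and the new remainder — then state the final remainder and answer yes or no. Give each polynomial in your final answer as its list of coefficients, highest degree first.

R = [0], so D(x) is a factor of P(x). yes

Step 1: lead(−16x⁷ + 56x⁶ + 14x⁵ − 57x⁴ − 96x³ − x² + 30x − 10) ÷ lead(D) = −16x⁷ ÷ −2x² = 8x⁵. Subtract (8x⁵)·D = −16x⁷ + 40x⁶ + 40x⁵. Remainder: 16x⁶ − 26x⁵ − 57x⁴ − 96x³ − x² + 30x − 10.
Step 2: lead(16x⁶ − 26x⁵ − 57x⁴ − 96x³ − x² + 30x − 10) ÷ lead(D) = 16x⁶ ÷ −2x² = −8x⁴. Subtract (−8x⁴)·D = 16x⁶ − 40x⁵ − 40x⁴. Remainder: 14x⁵ − 17x⁴ − 96x³ − x² + 30x − 10.
Step 3: lead(14x⁵ − 17x⁴ − 96x³ − x² + 30x − 10) ÷ lead(D) = 14x⁵ ÷ −2x² = −7x³. Subtract (−7x³)·D = 14x⁵ − 35x⁴ − 35x³. Remainder: 18x⁴ − 61x³ − x² + 30x − 10.
Step 4: lead(18x⁴ − 61x³ − x² + 30x − 10) ÷ lead(D) = 18x⁴ ÷ −2x² = −9x². Subtract (−9x²)·D = 18x⁴ − 45x³ − 45x². Remainder: −16x³ + 44x² + 30x − 10.
Step 5: lead(−16x³ + 44x² + 30x − 10) ÷ lead(D) = −16x³ ÷ −2x² = 8x. Subtract (8x)·D = −16x³ + 40x² + 40x. Remainder: 4x² − 10x − 10.
Step 6: lead(4x² − 10x − 10) ÷ lead(D) = 4x² ÷ −2x² = −2. Subtract (−2)·D = 4x² − 10x − 10. Remainder: 0.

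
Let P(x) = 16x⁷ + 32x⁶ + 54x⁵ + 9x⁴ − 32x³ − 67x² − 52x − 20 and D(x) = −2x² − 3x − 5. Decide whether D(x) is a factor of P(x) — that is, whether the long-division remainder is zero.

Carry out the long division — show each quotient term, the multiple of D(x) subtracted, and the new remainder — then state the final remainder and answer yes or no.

R(x) = 0, so D(x) is a factor of P(x). yes

Step 1: lead(16x⁷ + 32x⁶ + 54x⁵ + 9x⁴ − 32x³ − 67x² − 52x − 20) ÷ lead(D) = 16x⁷ ÷ −2x² = −8x⁵. Subtract (−8x⁵)·D = 16x⁷ + 24x⁶ + 40x⁵. Remainder: 8x⁶ + 14x⁵ + 9x⁴ − 32x³ − 67x² − 52x − 20.
Step 2: lead(8x⁶ + 14x⁵ + 9x⁴ − 32x³ − 67x² − 52x − 20) ÷ lead(D) = 8x⁶ ÷ −2x² = −4x⁴. Subtract (−4x⁴)·D = 8x⁶ + 12x⁵ + 20x⁴. Remainder: 2x⁵ − 11x⁴ − 32x³ − 67x² − 52x − 20.
Step 3: lead(2x⁵ − 11x⁴ − 32x³ − 67x² − 52x − 20) ÷ lead(D) = 2x⁵ ÷ −2x² = −x³. Subtract (−x³)·D = 2x⁵ + 3x⁴ + 5x³. Remainder: −14x⁴ − 37x³ − 67x² − 52x − 20.
Step 4: lead(−14x⁴ − 37x³ − 67x² − 52x − 20) ÷ lead(D) = −14x⁴ ÷ −2x² = 7x². Subtract (7x²)·D = −14x⁴ − 21x³ − 35x². Remainder: −16x³ − 32x² − 52x − 20.
Step 5: lead(−16x³ − 32x² − 52x − 20) ÷ lead(D) = −16x³ ÷ −2x² = 8x. Subtract (8x)·D = −16x³ − 24x² − 40x. Remainder: −8x² − 12x − 20.
Step 6: lead(−8x² − 12x − 20) ÷ lead(D) = −8x² ÷ −2x² = 4. Subtract (4)·D = −8x² − 12x − 20. Remainder: 0.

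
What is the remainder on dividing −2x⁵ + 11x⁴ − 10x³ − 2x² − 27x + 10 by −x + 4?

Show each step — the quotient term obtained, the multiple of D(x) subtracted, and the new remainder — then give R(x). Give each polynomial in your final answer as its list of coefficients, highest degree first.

R = [-2]

Step 1: lead(−2x⁵ + 11x⁴ − 10x³ − 2x² − 27x + 10) ÷ lead(D) = −2x⁵ ÷ −x = 2x⁴. Subtract (2x⁴)·D = −2x⁵ + 8x⁴. Remainder: 3x⁴ − 10x³ − 2x² − 27x + 10.
Step 2: lead(3x⁴ − 10x³ − 2x² − 27x + 10) ÷ lead(D) = 3x⁴ ÷ −x = −3x³. Subtract (−3x³)·D = 3x⁴ − 12x³. Remainder: 2x³ − 2x² − 27x + 10.
Step 3: lead(2x³ − 2x² − 27x + 10) ÷ lead(D) = 2x³ ÷ −x = −2x². Subtract (−2x²)·D = 2x³ − 8x². Remainder: 6x² − 27x + 10.
Step 4: lead(6x² − 27x + 10) ÷ lead(D) = 6x² ÷ −x = −6x. Subtract (−6x)·D = 6x² − 24x. Remainder: −3x + 10.
Step 5: lead(−3x + 10) ÷ lead(D) = −3x ÷ −x = 3. Subtract (3)·D = −3x + 12. Remainder: −2.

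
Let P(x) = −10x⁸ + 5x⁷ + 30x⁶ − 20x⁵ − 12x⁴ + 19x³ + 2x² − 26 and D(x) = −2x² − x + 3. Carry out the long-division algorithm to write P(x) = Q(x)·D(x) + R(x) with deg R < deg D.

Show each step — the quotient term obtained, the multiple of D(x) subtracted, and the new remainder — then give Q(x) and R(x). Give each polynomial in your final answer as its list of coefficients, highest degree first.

Q = [5, -5, -5, 5, -4, 0, -7]; R = [-7, -5]

Step 1: lead(−10x⁸ + 5x⁷ + 30x⁶ − 20x⁵ − 12x⁴ + 19x³ + 2x² − 26) ÷ lead(D) = −10x⁸ ÷ −2x² = 5x⁶. Subtract (5x⁶)·D = −10x⁸ − 5x⁷ + 15x⁶. Remainder: 10x⁷ + 15x⁶ − 20x⁵ − 12x⁴ + 19x³ + 2x² − 26.
Step 2: lead(10x⁷ + 15x⁶ − 20x⁵ − 12x⁴ + 19x³ + 2x² − 26) ÷ lead(D) = 10x⁷ ÷ −2x² = −5x⁵. Subtract (−5x⁵)·D = 10x⁷ + 5x⁶ − 15x⁵. Remainder: 10x⁶ − 5x⁵ − 12x⁴ + 19x³ + 2x² − 26.
Step 3: lead(10x⁶ − 5x⁵ − 12x⁴ + 19x³ + 2x² − 26) ÷ lead(D) = 10x⁶ ÷ −2x² = −5x⁴. Subtract (−5x⁴)·D = 10x⁶ + 5x⁵ − 15x⁴. Remainder: −10x⁵ + 3x⁴ + 19x³ + 2x² − 26.
Step 4: lead(−10x⁵ + 3x⁴ + 19x³ + 2x² − 26) ÷ lead(D) = −10x⁵ ÷ −2x² = 5x³. Subtract (5x³)·D = −10x⁵ − 5x⁴ + 15x³. Remainder: 8x⁴ + 4x³ + 2x² − 26.
Step 5: lead(8x⁴ + 4x³ + 2x² − 26) ÷ lead(D) = 8x⁴ ÷ −2x² = −4x². Subtract (−4x²)·D = 8x⁴ + 4x³ − 12x². Remainder: 14x² − 26.
Step 6: lead(14x² − 26) ÷ lead(D) = 14x² ÷ −2x² = −7. Subtract (−7)·D = 14x² + 7x − 21. Remainder: −7x − 5.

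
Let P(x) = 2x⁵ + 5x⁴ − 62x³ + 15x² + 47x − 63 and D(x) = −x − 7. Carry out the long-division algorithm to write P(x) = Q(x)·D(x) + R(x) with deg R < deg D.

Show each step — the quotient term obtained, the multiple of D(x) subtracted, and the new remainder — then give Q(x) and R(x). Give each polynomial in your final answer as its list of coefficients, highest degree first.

Q = [-2, 9, -1, -8, 9]; R = [0]

Step 1: lead(2x⁵ + 5x⁴ − 62x³ + 15x² + 47x − 63) ÷ lead(D) = 2x⁵ ÷ −x = −2x⁴. Subtract (−2x⁴)·D = 2x⁵ + 14x⁴. Remainder: −9x⁴ − 62x³ + 15x² + 47x − 63.
Step 2: lead(−9x⁴ − 62x³ + 15x² + 47x − 63) ÷ lead(D) = −9x⁴ ÷ −x = 9x³. Subtract (9x³)·D = −9x⁴ − 63x³. Remainder: x³ + 15x² + 47x − 63.
Step 3: lead(x³ + 15x² + 47x − 63) ÷ lead(D) = x³ ÷ −x = −x². Subtract (−x²)·D = x³ + 7x². Remainder: 8x² + 47x − 63.
Step 4: lead(8x² + 47x − 63) ÷ lead(D) = 8x² ÷ −x = −8x. Subtract (−8x)·D = 8x² + 56x. Remainder: −9x − 63.
Step 5: lead(−9x − 63) ÷ lead(D) = −9x ÷ −x = 9. Subtract (9)·D = −9x − 63. Remainder: 0.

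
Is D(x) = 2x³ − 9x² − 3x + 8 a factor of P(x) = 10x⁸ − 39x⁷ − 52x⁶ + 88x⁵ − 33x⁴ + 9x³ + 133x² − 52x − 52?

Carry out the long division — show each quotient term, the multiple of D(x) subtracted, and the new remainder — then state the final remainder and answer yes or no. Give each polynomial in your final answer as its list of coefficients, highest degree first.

Step 1: lead(10x⁸ − 39x⁷ − 52x⁶ + 88x⁵ − 33x⁴ + 9x³ + 133x² − 52x − 52) ÷ lead(D) = 10x⁸ ÷ 2x³ = 5x⁵. Subtract (5x⁵)·D = 10x⁸ − 45x⁷ − 15x⁶ + 40x⁵. Remainder: 6x⁷ − 37x⁶ + 48x⁵ − 33x⁴ + 9x³ + 133x² − 52x − 52.
Step 2: lead(6x⁷ − 37x⁶ + 48x⁵ − 33x⁴ + 9x³ + 133x² − 52x − 52) ÷ lead(D) = 6x⁷ ÷ 2x³ = 3x⁴. Subtract (3x⁴)·D = 6x⁷ − 27x⁶ − 9x⁵ + 24x⁴. Remainder: −10x⁶ + 57x⁵ − 57x⁴ + 9x³ + 133x² − 52x − 52.
Step 3: lead(−10x⁶ + 57x⁵ − 57x⁴ + 9x³ + 133x² − 52x − 52) ÷ lead(D) = −10x⁶ ÷ 2x³ = −5x³. Subtract (−5x³)·D = −10x⁶ + 45x⁵ + 15x⁴ − 40x³. Remainder: 12x⁵ − 72x⁴ + 49x³ + 133x² − 52x − 52.
Step 4: lead(12x⁵ − 72x⁴ + 49x³ + 133x² − 52x − 52) ÷ lead(D) = 12x⁵ ÷ 2x³ = 6x². Subtract (6x²)·D = 12x⁵ − 54x⁴ − 18x³ + 48x². Remainder: −18x⁴ + 67x³ + 85x² − 52x − 52.
Step 5: lead(−18x⁴ + 67x³ + 85x² − 52x − 52) ÷ lead(D) = −18x⁴ ÷ 2x³ = −9x. Subtract (−9x)·D = −18x⁴ + 81x³ + 27x² − 72x. Remainder: −14x³ + 58x² + 20x − 52.
Step 6: lead(−14x³ + 58x² + 20x − 52) ÷ lead(D) = −14x³ ÷ 2x³ = −7. Subtract (−7)·D = −14x³ + 63x² + 21x − 56. Remainder: −5x² − x + 4.

R = [-5, -1, 4], so D(x) is not a factor of P(x). no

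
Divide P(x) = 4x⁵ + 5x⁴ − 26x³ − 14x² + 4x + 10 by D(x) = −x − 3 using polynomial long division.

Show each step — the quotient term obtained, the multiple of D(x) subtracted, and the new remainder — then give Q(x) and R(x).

Step 1: lead(4x⁵ + 5x⁴ − 26x³ − 14x² + 4x + 10) ÷ lead(D) = 4x⁵ ÷ −x = −4x⁴. Subtract (−4x⁴)·D = 4x⁵ + 12x⁴. Remainder: −7x⁴ − 26x³ − 14x² + 4x + 10.
Step 2: lead(−7x⁴ − 26x³ − 14x² + 4x + 10) ÷ lead(D) = −7x⁴ ÷ −x = 7x³. Subtract (7x³)·D = −7x⁴ − 21x³. Remainder: −5x³ − 14x² + 4x + 10.
Step 3: lead(−5x³ − 14x² + 4x + 10) ÷ lead(D) = −5x³ ÷ −x = 5x². Subtract (5x²)·D = −5x³ − 15x². Remainder: x² + 4x + 10.
Step 4: lead(x² + 4x + 10) ÷ lead(D) = x² ÷ −x = −x. Subtract (−x)·D = x² + 3x. Remainder: x + 10.
Step 5: lead(x + 10) ÷ lead(D) = x ÷ −x = −1. Subtract (−1)·D = x + 3. Remainder: 7.

Q(x) = −4x⁴ + 7x³ + 5x² − x − 1; R(x) = 7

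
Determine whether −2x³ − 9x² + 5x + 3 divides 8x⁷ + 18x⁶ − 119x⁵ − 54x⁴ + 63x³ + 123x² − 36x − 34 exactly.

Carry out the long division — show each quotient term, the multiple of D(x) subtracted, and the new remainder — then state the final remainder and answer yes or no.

R(x) = −7, so D(x) is not a factor of P(x). no

Step 1: lead(8x⁷ + 18x⁶ − 119x⁵ − 54x⁴ + 63x³ + 123x² − 36x − 34) ÷ lead(D) = 8x⁷ ÷ −2x³ = −4x⁴. Subtract (−4x⁴)·D = 8x⁷ + 36x⁶ − 20x⁵ − 12x⁴. Remainder: −18x⁶ − 99x⁵ − 42x⁴ + 63x³ + 123x² − 36x − 34.
Step 2: lead(−18x⁶ − 99x⁵ − 42x⁴ + 63x³ + 123x² − 36x − 34) ÷ lead(D) = −18x⁶ ÷ −2x³ = 9x³. Subtract (9x³)·D = −18x⁶ − 81x⁵ + 45x⁴ + 27x³. Remainder: −18x⁵ − 87x⁴ + 36x³ + 123x² − 36x − 34.
Step 3: lead(−18x⁵ − 87x⁴ + 36x³ + 123x² − 36x − 34) ÷ lead(D) = −18x⁵ ÷ −2x³ = 9x². Subtract (9x²)·D = −18x⁵ − 81x⁴ + 45x³ + 27x². Remainder: −6x⁴ − 9x³ + 96x² − 36x − 34.
Step 4: lead(−6x⁴ − 9x³ + 96x² − 36x − 34) ÷ lead(D) = −6x⁴ ÷ −2x³ = 3x. Subtract (3x)·D = −6x⁴ − 27x³ + 15x² + 9x. Remainder: 18x³ + 81x² − 45x − 34.
Step 5: lead(18x³ + 81x² − 45x − 34) ÷ lead(D) = 18x³ ÷ −2x³ = −9. Subtract (−9)·D = 18x³ + 81x² − 45x − 27. Remainder: −7.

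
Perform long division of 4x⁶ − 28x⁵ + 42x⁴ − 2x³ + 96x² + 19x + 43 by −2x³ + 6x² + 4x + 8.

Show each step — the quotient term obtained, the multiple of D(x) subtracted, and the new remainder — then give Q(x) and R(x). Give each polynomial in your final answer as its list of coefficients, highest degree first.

Q = [-2, 8, -1, 6]; R = [3, -5]

Step 1: lead(4x⁶ − 28x⁵ + 42x⁴ − 2x³ + 96x² + 19x + 43) ÷ lead(D) = 4x⁶ ÷ −2x³ = −2x³. Subtract (−2x³)·D = 4x⁶ − 12x⁵ − 8x⁴ − 16x³. Remainder: −16x⁵ + 50x⁴ + 14x³ + 96x² + 19x + 43.
Step 2: lead(−16x⁵ + 50x⁴ + 14x³ + 96x² + 19x + 43) ÷ lead(D) = −16x⁵ ÷ −2x³ = 8x². Subtract (8x²)·D = −16x⁵ + 48x⁴ + 32x³ + 64x². Remainder: 2x⁴ − 18x³ + 32x² + 19x + 43.
Step 3: lead(2x⁴ − 18x³ + 32x² + 19x + 43) ÷ lead(D) = 2x⁴ ÷ −2x³ = −x. Subtract (−x)·D = 2x⁴ − 6x³ − 4x² − 8x. Remainder: −12x³ + 36x² + 27x + 43.
Step 4: lead(−12x³ + 36x² + 27x + 43) ÷ lead(D) = −12x³ ÷ −2x³ = 6. Subtract (6)·D = −12x³ + 36x² + 24x + 48. Remainder: 3x − 5.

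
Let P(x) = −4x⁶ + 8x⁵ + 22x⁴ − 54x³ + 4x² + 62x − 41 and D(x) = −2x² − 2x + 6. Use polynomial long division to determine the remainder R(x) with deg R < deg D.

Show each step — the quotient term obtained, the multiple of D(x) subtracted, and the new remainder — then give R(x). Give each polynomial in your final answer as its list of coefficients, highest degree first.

Step 1: lead(−4x⁶ + 8x⁵ + 22x⁴ − 54x³ + 4x² + 62x − 41) ÷ lead(D) = −4x⁶ ÷ −2x² = 2x⁴. Subtract (2x⁴)·D = −4x⁶ − 4x⁵ + 12x⁴. Remainder: 12x⁵ + 10x⁴ − 54x³ + 4x² + 62x − 41.
Step 2: lead(12x⁵ + 10x⁴ − 54x³ + 4x² + 62x − 41) ÷ lead(D) = 12x⁵ ÷ −2x² = −6x³. Subtract (−6x³)·D = 12x⁵ + 12x⁴ − 36x³. Remainder: −2x⁴ − 18x³ + 4x² + 62x − 41.
Step 3: lead(−2x⁴ − 18x³ + 4x² + 62x − 41) ÷ lead(D) = −2x⁴ ÷ −2x² = x². Subtract (x²)·D = −2x⁴ − 2x³ + 6x². Remainder: −16x³ − 2x² + 62x − 41.
Step 4: lead(−16x³ − 2x² + 62x − 41) ÷ lead(D) = −16x³ ÷ −2x² = 8x. Subtract (8x)·D = −16x³ − 16x² + 48x. Remainder: 14x² + 14x − 41.
Step 5: lead(14x² + 14x − 41) ÷ lead(D) = 14x² ÷ −2x² = −7. Subtract (−7)·D = 14x² + 14x − 42. Remainder: 1.

R = [1]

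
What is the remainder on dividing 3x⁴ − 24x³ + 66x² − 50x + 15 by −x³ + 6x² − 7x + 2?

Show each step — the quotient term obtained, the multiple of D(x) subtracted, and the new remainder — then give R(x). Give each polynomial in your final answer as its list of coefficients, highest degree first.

Step 1: lead(3x⁴ − 24x³ + 66x² − 50x + 15) ÷ lead(D) = 3x⁴ ÷ −x³ = −3x. Subtract (−3x)·D = 3x⁴ − 18x³ + 21x² − 6x. Remainder: −6x³ + 45x² − 44x + 15.
Step 2: lead(−6x³ + 45x² − 44x + 15) ÷ lead(D) = −6x³ ÷ −x³ = 6. Subtract (6)·D = −6x³ + 36x² − 42x + 12. Remainder: 9x² − 2x + 3.

R = [9, -2, 3]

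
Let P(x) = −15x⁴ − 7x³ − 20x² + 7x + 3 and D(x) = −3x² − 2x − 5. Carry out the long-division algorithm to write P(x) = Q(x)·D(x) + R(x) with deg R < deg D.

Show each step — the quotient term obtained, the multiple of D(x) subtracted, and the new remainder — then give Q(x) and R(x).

Step 1: lead(−15x⁴ − 7x³ − 20x² + 7x + 3) ÷ lead(D) = −15x⁴ ÷ −3x² = 5x². Subtract (5x²)·D = −15x⁴ − 10x³ − 25x². Remainder: 3x³ + 5x² + 7x + 3.
Step 2: lead(3x³ + 5x² + 7x + 3) ÷ lead(D) = 3x³ ÷ −3x² = −x. Subtract (−x)·D = 3x³ + 2x² + 5x. Remainder: 3x² + 2x + 3.
Step 3: lead(3x² + 2x + 3) ÷ lead(D) = 3x² ÷ −3x² = −1. Subtract (−1)·D = 3x² + 2x + 5. Remainder: −2.

Q(x) = 5x² − x − 1; R(x) = −2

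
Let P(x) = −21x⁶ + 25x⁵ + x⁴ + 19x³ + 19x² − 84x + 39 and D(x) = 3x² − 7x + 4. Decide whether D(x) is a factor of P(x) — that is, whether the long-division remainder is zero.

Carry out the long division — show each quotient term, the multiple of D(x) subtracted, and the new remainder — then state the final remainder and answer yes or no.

Step 1: lead(−21x⁶ + 25x⁵ + x⁴ + 19x³ + 19x² − 84x + 39) ÷ lead(D) = −21x⁶ ÷ 3x² = −7x⁴. Subtract (−7x⁴)·D = −21x⁶ + 49x⁵ − 28x⁴. Remainder: −24x⁵ + 29x⁴ + 19x³ + 19x² − 84x + 39.
Step 2: lead(−24x⁵ + 29x⁴ + 19x³ + 19x² − 84x + 39) ÷ lead(D) = −24x⁵ ÷ 3x² = −8x³. Subtract (−8x³)·D = −24x⁵ + 56x⁴ − 32x³. Remainder: −27x⁴ + 51x³ + 19x² − 84x + 39.
Step 3: lead(−27x⁴ + 51x³ + 19x² − 84x + 39) ÷ lead(D) = −27x⁴ ÷ 3x² = −9x². Subtract (−9x²)·D = −27x⁴ + 63x³ − 36x². Remainder: −12x³ + 55x² − 84x + 39.
Step 4: lead(−12x³ + 55x² − 84x + 39) ÷ lead(D) = −12x³ ÷ 3x² = −4x. Subtract (−4x)·D = −12x³ + 28x² − 16x. Remainder: 27x² − 68x + 39.
Step 5: lead(27x² − 68x + 39) ÷ lead(D) = 27x² ÷ 3x² = 9. Subtract (9)·D = 27x² − 63x + 36. Remainder: −5x + 3.

R(x) = −5x + 3, so D(x) is not a factor of P(x). no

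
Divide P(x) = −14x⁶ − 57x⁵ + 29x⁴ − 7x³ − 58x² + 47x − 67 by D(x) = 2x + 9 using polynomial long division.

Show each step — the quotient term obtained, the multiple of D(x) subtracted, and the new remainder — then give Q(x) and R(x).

Q(x) = −7x⁵ + 3x⁴ + x³ − 8x² + 7x − 8; R(x) = 5

Step 1: lead(−14x⁶ − 57x⁵ + 29x⁴ − 7x³ − 58x² + 47x − 67) ÷ lead(D) = −14x⁶ ÷ 2x = −7x⁵. Subtract (−7x⁵)·D = −14x⁶ − 63x⁵. Remainder: 6x⁵ + 29x⁴ − 7x³ − 58x² + 47x − 67.
Step 2: lead(6x⁵ + 29x⁴ − 7x³ − 58x² + 47x − 67) ÷ lead(D) = 6x⁵ ÷ 2x = 3x⁴. Subtract (3x⁴)·D = 6x⁵ + 27x⁴. Remainder: 2x⁴ − 7x³ − 58x² + 47x − 67.
Step 3: lead(2x⁴ − 7x³ − 58x² + 47x − 67) ÷ lead(D) = 2x⁴ ÷ 2x = x³. Subtract (x³)·D = 2x⁴ + 9x³. Remainder: −16x³ − 58x² + 47x − 67.
Step 4: lead(−16x³ − 58x² + 47x − 67) ÷ lead(D) = −16x³ ÷ 2x = −8x². Subtract (−8x²)·D = −16x³ − 72x². Remainder: 14x² + 47x − 67.
Step 5: lead(14x² + 47x − 67) ÷ lead(D) = 14x² ÷ 2x = 7x. Subtract (7x)·D = 14x² + 63x. Remainder: −16x − 67.
Step 6: lead(−16x − 67) ÷ lead(D) = −16x ÷ 2x = −8. Subtract (−8)·D = −16x − 72. Remainder: 5.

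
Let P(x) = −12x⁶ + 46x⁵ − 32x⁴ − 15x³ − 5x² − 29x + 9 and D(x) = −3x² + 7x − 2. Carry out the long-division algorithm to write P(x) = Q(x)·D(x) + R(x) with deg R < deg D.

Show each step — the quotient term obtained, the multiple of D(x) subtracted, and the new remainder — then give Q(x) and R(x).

Q(x) = 4x⁴ − 6x³ − 6x² − 5x − 6; R(x) = 3x − 3

Step 1: lead(−12x⁶ + 46x⁵ − 32x⁴ − 15x³ − 5x² − 29x + 9) ÷ lead(D) = −12x⁶ ÷ −3x² = 4x⁴. Subtract (4x⁴)·D = −12x⁶ + 28x⁵ − 8x⁴. Remainder: 18x⁵ − 24x⁴ − 15x³ − 5x² − 29x + 9.
Step 2: lead(18x⁵ − 24x⁴ − 15x³ − 5x² − 29x + 9) ÷ lead(D) = 18x⁵ ÷ −3x² = −6x³. Subtract (−6x³)·D = 18x⁵ − 42x⁴ + 12x³. Remainder: 18x⁴ − 27x³ − 5x² − 29x + 9.
Step 3: lead(18x⁴ − 27x³ − 5x² − 29x + 9) ÷ lead(D) = 18x⁴ ÷ −3x² = −6x². Subtract (−6x²)·D = 18x⁴ − 42x³ + 12x². Remainder: 15x³ − 17x² − 29x + 9.
Step 4: lead(15x³ − 17x² − 29x + 9) ÷ lead(D) = 15x³ ÷ −3x² = −5x. Subtract (−5x)·D = 15x³ − 35x² + 10x. Remainder: 18x² − 39x + 9.
Step 5: lead(18x² − 39x + 9) ÷ lead(D) = 18x² ÷ −3x² = −6. Subtract (−6)·D = 18x² − 42x + 12. Remainder: 3x − 3.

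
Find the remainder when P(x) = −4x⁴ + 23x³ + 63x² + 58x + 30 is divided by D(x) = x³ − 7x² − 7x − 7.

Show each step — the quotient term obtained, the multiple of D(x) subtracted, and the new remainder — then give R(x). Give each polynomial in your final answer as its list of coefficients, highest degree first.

Step 1: lead(−4x⁴ + 23x³ + 63x² + 58x + 30) ÷ lead(D) = −4x⁴ ÷ x³ = −4x. Subtract (−4x)·D = −4x⁴ + 28x³ + 28x² + 28x. Remainder: −5x³ + 35x² + 30x + 30.
Step 2: lead(−5x³ + 35x² + 30x + 30) ÷ lead(D) = −5x³ ÷ x³ = −5. Subtract (−5)·D = −5x³ + 35x² + 35x + 35. Remainder: −5x − 5.

R = [-5, -5]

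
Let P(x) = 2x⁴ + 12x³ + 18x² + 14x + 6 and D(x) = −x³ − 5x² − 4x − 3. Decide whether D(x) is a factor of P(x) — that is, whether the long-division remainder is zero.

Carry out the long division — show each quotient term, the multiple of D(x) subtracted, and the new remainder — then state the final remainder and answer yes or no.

Step 1: lead(2x⁴ + 12x³ + 18x² + 14x + 6) ÷ lead(D) = 2x⁴ ÷ −x³ = −2x. Subtract (−2x)·D = 2x⁴ + 10x³ + 8x² + 6x. Remainder: 2x³ + 10x² + 8x + 6.
Step 2: lead(2x³ + 10x² + 8x + 6) ÷ lead(D) = 2x³ ÷ −x³ = −2. Subtract (−2)·D = 2x³ + 10x² + 8x + 6. Remainder: 0.

R(x) = 0, so D(x) is a factor of P(x). yes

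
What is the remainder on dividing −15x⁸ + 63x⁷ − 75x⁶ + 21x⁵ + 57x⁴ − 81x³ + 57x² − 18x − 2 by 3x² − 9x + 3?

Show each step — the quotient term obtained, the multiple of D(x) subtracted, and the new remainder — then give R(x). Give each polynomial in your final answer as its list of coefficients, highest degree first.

Step 1: lead(−15x⁸ + 63x⁷ − 75x⁶ + 21x⁵ + 57x⁴ − 81x³ + 57x² − 18x − 2) ÷ lead(D) = −15x⁸ ÷ 3x² = −5x⁶. Subtract (−5x⁶)·D = −15x⁸ + 45x⁷ − 15x⁶. Remainder: 18x⁷ − 60x⁶ + 21x⁵ + 57x⁴ − 81x³ + 57x² − 18x − 2.
Step 2: lead(18x⁷ − 60x⁶ + 21x⁵ + 57x⁴ − 81x³ + 57x² − 18x − 2) ÷ lead(D) = 18x⁷ ÷ 3x² = 6x⁵. Subtract (6x⁵)·D = 18x⁷ − 54x⁶ + 18x⁵. Remainder: −6x⁶ + 3x⁵ + 57x⁴ − 81x³ + 57x² − 18x − 2.
Step 3: lead(−6x⁶ + 3x⁵ + 57x⁴ − 81x³ + 57x² − 18x − 2) ÷ lead(D) = −6x⁶ ÷ 3x² = −2x⁴. Subtract (−2x⁴)·D = −6x⁶ + 18x⁵ − 6x⁴. Remainder: −15x⁵ + 63x⁴ − 81x³ + 57x² − 18x − 2.
Step 4: lead(−15x⁵ + 63x⁴ − 81x³ + 57x² − 18x − 2) ÷ lead(D) = −15x⁵ ÷ 3x² = −5x³. Subtract (−5x³)·D = −15x⁵ + 45x⁴ − 15x³. Remainder: 18x⁴ − 66x³ + 57x² − 18x − 2.
Step 5: lead(18x⁴ − 66x³ + 57x² − 18x − 2) ÷ lead(D) = 18x⁴ ÷ 3x² = 6x². Subtract (6x²)·D = 18x⁴ − 54x³ + 18x². Remainder: −12x³ + 39x² − 18x − 2.
Step 6: lead(−12x³ + 39x² − 18x − 2) ÷ lead(D) = −12x³ ÷ 3x² = −4x. Subtract (−4x)·D = −12x³ + 36x² − 12x. Remainder: 3x² − 6x − 2.
Step 7: lead(3x² − 6x − 2) ÷ lead(D) = 3x² ÷ 3x² = 1. Subtract (1)·D = 3x² − 9x + 3. Remainder: 3x − 5.

R = [3, -5]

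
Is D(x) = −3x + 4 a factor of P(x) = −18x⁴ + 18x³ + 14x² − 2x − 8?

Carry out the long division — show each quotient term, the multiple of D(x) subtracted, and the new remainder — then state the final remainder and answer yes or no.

R(x) = 0, so D(x) is a factor of P(x). yes

Step 1: lead(−18x⁴ + 18x³ + 14x² − 2x − 8) ÷ lead(D) = −18x⁴ ÷ −3x = 6x³. Subtract (6x³)·D = −18x⁴ + 24x³. Remainder: −6x³ + 14x² − 2x − 8.
Step 2: lead(−6x³ + 14x² − 2x − 8) ÷ lead(D) = −6x³ ÷ −3x = 2x². Subtract (2x²)·D = −6x³ + 8x². Remainder: 6x² − 2x − 8.
Step 3: lead(6x² − 2x − 8) ÷ lead(D) = 6x² ÷ −3x = −2x. Subtract (−2x)·D = 6x² − 8x. Remainder: 6x − 8.
Step 4: lead(6x − 8) ÷ lead(D) = 6x ÷ −3x = −2. Subtract (−2)·D = 6x − 8. Remainder: 0.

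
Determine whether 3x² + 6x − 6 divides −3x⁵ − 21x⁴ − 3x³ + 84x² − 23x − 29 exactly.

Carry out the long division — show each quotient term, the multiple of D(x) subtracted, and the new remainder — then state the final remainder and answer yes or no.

Step 1: lead(−3x⁵ − 21x⁴ − 3x³ + 84x² − 23x − 29) ÷ lead(D) = −3x⁵ ÷ 3x² = −x³. Subtract (−x³)·D = −3x⁵ − 6x⁴ + 6x³. Remainder: −15x⁴ − 9x³ + 84x² − 23x − 29.
Step 2: lead(−15x⁴ − 9x³ + 84x² − 23x − 29) ÷ lead(D) = −15x⁴ ÷ 3x² = −5x². Subtract (−5x²)·D = −15x⁴ − 30x³ + 30x². Remainder: 21x³ + 54x² − 23x − 29.
Step 3: lead(21x³ + 54x² − 23x − 29) ÷ lead(D) = 21x³ ÷ 3x² = 7x. Subtract (7x)·D = 21x³ + 42x² − 42x. Remainder: 12x² + 19x − 29.
Step 4: lead(12x² + 19x − 29) ÷ lead(D) = 12x² ÷ 3x² = 4. Subtract (4)·D = 12x² + 24x − 24. Remainder: −5x − 5.

R(x) = −5x − 5, so D(x) is not a factor of P(x). no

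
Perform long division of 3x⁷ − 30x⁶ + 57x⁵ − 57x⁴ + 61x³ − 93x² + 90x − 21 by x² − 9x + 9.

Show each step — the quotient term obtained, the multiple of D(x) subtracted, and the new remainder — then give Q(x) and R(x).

Step 1: lead(3x⁷ − 30x⁶ + 57x⁵ − 57x⁴ + 61x³ − 93x² + 90x − 21) ÷ lead(D) = 3x⁷ ÷ x² = 3x⁵. Subtract (3x⁵)·D = 3x⁷ − 27x⁶ + 27x⁵. Remainder: −3x⁶ + 30x⁵ − 57x⁴ + 61x³ − 93x² + 90x − 21.
Step 2: lead(−3x⁶ + 30x⁵ − 57x⁴ + 61x³ − 93x² + 90x − 21) ÷ lead(D) = −3x⁶ ÷ x² = −3x⁴. Subtract (−3x⁴)·D = −3x⁶ + 27x⁵ − 27x⁴. Remainder: 3x⁵ − 30x⁴ + 61x³ − 93x² + 90x − 21.
Step 3: lead(3x⁵ − 30x⁴ + 61x³ − 93x² + 90x − 21) ÷ lead(D) = 3x⁵ ÷ x² = 3x³. Subtract (3x³)·D = 3x⁵ − 27x⁴ + 27x³. Remainder: −3x⁴ + 34x³ − 93x² + 90x − 21.
Step 4: lead(−3x⁴ + 34x³ − 93x² + 90x − 21) ÷ lead(D) = −3x⁴ ÷ x² = −3x². Subtract (−3x²)·D = −3x⁴ + 27x³ − 27x². Remainder: 7x³ − 66x² + 90x − 21.
Step 5: lead(7x³ − 66x² + 90x − 21) ÷ lead(D) = 7x³ ÷ x² = 7x. Subtract (7x)·D = 7x³ − 63x² + 63x. Remainder: −3x² + 27x − 21.
Step 6: lead(−3x² + 27x − 21) ÷ lead(D) = −3x² ÷ x² = −3. Subtract (−3)·D = −3x² + 27x − 27. Remainder: 6.

Q(x) = 3x⁵ − 3x⁴ + 3x³ − 3x² + 7x − 3; R(x) = 6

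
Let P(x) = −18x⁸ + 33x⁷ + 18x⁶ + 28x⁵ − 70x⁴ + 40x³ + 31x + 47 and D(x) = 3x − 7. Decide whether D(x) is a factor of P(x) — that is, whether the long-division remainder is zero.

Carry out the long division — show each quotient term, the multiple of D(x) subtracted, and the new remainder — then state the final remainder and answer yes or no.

R(x) = 5, so D(x) is not a factor of P(x). no

Step 1: lead(−18x⁸ + 33x⁷ + 18x⁶ + 28x⁵ − 70x⁴ + 40x³ + 31x + 47) ÷ lead(D) = −18x⁸ ÷ 3x = −6x⁷. Subtract (−6x⁷)·D = −18x⁸ + 42x⁷. Remainder: −9x⁷ + 18x⁶ + 28x⁵ − 70x⁴ + 40x³ + 31x + 47.
Step 2: lead(−9x⁷ + 18x⁶ + 28x⁵ − 70x⁴ + 40x³ + 31x + 47) ÷ lead(D) = −9x⁷ ÷ 3x = −3x⁶. Subtract (−3x⁶)·D = −9x⁷ + 21x⁶. Remainder: −3x⁶ + 28x⁵ − 70x⁴ + 40x³ + 31x + 47.
Step 3: lead(−3x⁶ + 28x⁵ − 70x⁴ + 40x³ + 31x + 47) ÷ lead(D) = −3x⁶ ÷ 3x = −x⁵. Subtract (−x⁵)·D = −3x⁶ + 7x⁵. Remainder: 21x⁵ − 70x⁴ + 40x³ + 31x + 47.
Step 4: lead(21x⁵ − 70x⁴ + 40x³ + 31x + 47) ÷ lead(D) = 21x⁵ ÷ 3x = 7x⁴. Subtract (7x⁴)·D = 21x⁵ − 49x⁴. Remainder: −21x⁴ + 40x³ + 31x + 47.
Step 5: lead(−21x⁴ + 40x³ + 31x + 47) ÷ lead(D) = −21x⁴ ÷ 3x = −7x³. Subtract (−7x³)·D = −21x⁴ + 49x³. Remainder: −9x³ + 31x + 47.
Step 6: lead(−9x³ + 31x + 47) ÷ lead(D) = −9x³ ÷ 3x = −3x². Subtract (−3x²)·D = −9x³ + 21x². Remainder: −21x² + 31x + 47.
Step 7: lead(−21x² + 31x + 47) ÷ lead(D) = −21x² ÷ 3x = −7x. Subtract (−7x)·D = −21x² + 49x. Remainder: −18x + 47.
Step 8: lead(−18x + 47) ÷ lead(D) = −18x ÷ 3x = −6. Subtract (−6)·D = −18x + 42. Remainder: 5.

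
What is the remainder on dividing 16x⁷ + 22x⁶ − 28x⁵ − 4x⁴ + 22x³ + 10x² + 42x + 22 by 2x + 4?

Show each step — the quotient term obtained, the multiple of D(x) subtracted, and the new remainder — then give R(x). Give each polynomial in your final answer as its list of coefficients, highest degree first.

Step 1: lead(16x⁷ + 22x⁶ − 28x⁵ − 4x⁴ + 22x³ + 10x² + 42x + 22) ÷ lead(D) = 16x⁷ ÷ 2x = 8x⁶. Subtract (8x⁶)·D = 16x⁷ + 32x⁶. Remainder: −10x⁶ − 28x⁵ − 4x⁴ + 22x³ + 10x² + 42x + 22.
Step 2: lead(−10x⁶ − 28x⁵ − 4x⁴ + 22x³ + 10x² + 42x + 22) ÷ lead(D) = −10x⁶ ÷ 2x = −5x⁵. Subtract (−5x⁵)·D = −10x⁶ − 20x⁵. Remainder: −8x⁵ − 4x⁴ + 22x³ + 10x² + 42x + 22.
Step 3: lead(−8x⁵ − 4x⁴ + 22x³ + 10x² + 42x + 22) ÷ lead(D) = −8x⁵ ÷ 2x = −4x⁴. Subtract (−4x⁴)·D = −8x⁵ − 16x⁴. Remainder: 12x⁴ + 22x³ + 10x² + 42x + 22.
Step 4: lead(12x⁴ + 22x³ + 10x² + 42x + 22) ÷ lead(D) = 12x⁴ ÷ 2x = 6x³. Subtract (6x³)·D = 12x⁴ + 24x³. Remainder: −2x³ + 10x² + 42x + 22.
Step 5: lead(−2x³ + 10x² + 42x + 22) ÷ lead(D) = −2x³ ÷ 2x = −x². Subtract (−x²)·D = −2x³ − 4x². Remainder: 14x² + 42x + 22.
Step 6: lead(14x² + 42x + 22) ÷ lead(D) = 14x² ÷ 2x = 7x. Subtract (7x)·D = 14x² + 28x. Remainder: 14x + 22.
Step 7: lead(14x + 22) ÷ lead(D) = 14x ÷ 2x = 7. Subtract (7)·D = 14x + 28. Remainder: −6.

R = [-6]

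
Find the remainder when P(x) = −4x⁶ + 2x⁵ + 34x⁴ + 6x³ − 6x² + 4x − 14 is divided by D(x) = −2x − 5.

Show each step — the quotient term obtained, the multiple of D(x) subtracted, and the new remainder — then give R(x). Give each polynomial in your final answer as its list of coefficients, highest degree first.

Step 1: lead(−4x⁶ + 2x⁵ + 34x⁴ + 6x³ − 6x² + 4x − 14) ÷ lead(D) = −4x⁶ ÷ −2x = 2x⁵. Subtract (2x⁵)·D = −4x⁶ − 10x⁵. Remainder: 12x⁵ + 34x⁴ + 6x³ − 6x² + 4x − 14.
Step 2: lead(12x⁵ + 34x⁴ + 6x³ − 6x² + 4x − 14) ÷ lead(D) = 12x⁵ ÷ −2x = −6x⁴. Subtract (−6x⁴)·D = 12x⁵ + 30x⁴. Remainder: 4x⁴ + 6x³ − 6x² + 4x − 14.
Step 3: lead(4x⁴ + 6x³ − 6x² + 4x − 14) ÷ lead(D) = 4x⁴ ÷ −2x = −2x³. Subtract (−2x³)·D = 4x⁴ + 10x³. Remainder: −4x³ − 6x² + 4x − 14.
Step 4: lead(−4x³ − 6x² + 4x − 14) ÷ lead(D) = −4x³ ÷ −2x = 2x². Subtract (2x²)·D = −4x³ − 10x². Remainder: 4x² + 4x − 14.
Step 5: lead(4x² + 4x − 14) ÷ lead(D) = 4x² ÷ −2x = −2x. Subtract (−2x)·D = 4x² + 10x. Remainder: −6x − 14.
Step 6: lead(−6x − 14) ÷ lead(D) = −6x ÷ −2x = 3. Subtract (3)·D = −6x − 15. Remainder: 1.

R = [1]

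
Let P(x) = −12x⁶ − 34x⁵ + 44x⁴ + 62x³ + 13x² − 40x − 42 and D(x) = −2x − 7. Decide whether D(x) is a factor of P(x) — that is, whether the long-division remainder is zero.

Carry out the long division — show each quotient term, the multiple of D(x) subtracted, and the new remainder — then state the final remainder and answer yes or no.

Step 1: lead(−12x⁶ − 34x⁵ + 44x⁴ + 62x³ + 13x² − 40x − 42) ÷ lead(D) = −12x⁶ ÷ −2x = 6x⁵. Subtract (6x⁵)·D = −12x⁶ − 42x⁵. Remainder: 8x⁵ + 44x⁴ + 62x³ + 13x² − 40x − 42.
Step 2: lead(8x⁵ + 44x⁴ + 62x³ + 13x² − 40x − 42) ÷ lead(D) = 8x⁵ ÷ −2x = −4x⁴. Subtract (−4x⁴)·D = 8x⁵ + 28x⁴. Remainder: 16x⁴ + 62x³ + 13x² − 40x − 42.
Step 3: lead(16x⁴ + 62x³ + 13x² − 40x − 42) ÷ lead(D) = 16x⁴ ÷ −2x = −8x³. Subtract (−8x³)·D = 16x⁴ + 56x³. Remainder: 6x³ + 13x² − 40x − 42.
Step 4: lead(6x³ + 13x² − 40x − 42) ÷ lead(D) = 6x³ ÷ −2x = −3x². Subtract (−3x²)·D = 6x³ + 21x². Remainder: −8x² − 40x − 42.
Step 5: lead(−8x² − 40x − 42) ÷ lead(D) = −8x² ÷ −2x = 4x. Subtract (4x)·D = −8x² − 28x. Remainder: −12x − 42.
Step 6: lead(−12x − 42) ÷ lead(D) = −12x ÷ −2x = 6. Subtract (6)·D = −12x − 42. Remainder: 0.

R(x) = 0, so D(x) is a factor of P(x). yes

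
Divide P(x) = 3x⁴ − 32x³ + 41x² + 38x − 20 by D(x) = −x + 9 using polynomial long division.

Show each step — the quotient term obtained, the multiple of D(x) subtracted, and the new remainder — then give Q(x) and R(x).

Step 1: lead(3x⁴ − 32x³ + 41x² + 38x − 20) ÷ lead(D) = 3x⁴ ÷ −x = −3x³. Subtract (−3x³)·D = 3x⁴ − 27x³. Remainder: −5x³ + 41x² + 38x − 20.
Step 2: lead(−5x³ + 41x² + 38x − 20) ÷ lead(D) = −5x³ ÷ −x = 5x². Subtract (5x²)·D = −5x³ + 45x². Remainder: −4x² + 38x − 20.
Step 3: lead(−4x² + 38x − 20) ÷ lead(D) = −4x² ÷ −x = 4x. Subtract (4x)·D = −4x² + 36x. Remainder: 2x − 20.
Step 4: lead(2x − 20) ÷ lead(D) = 2x ÷ −x = −2. Subtract (−2)·D = 2x − 18. Remainder: −2.

Q(x) = −3x³ + 5x² + 4x − 2; R(x) = −2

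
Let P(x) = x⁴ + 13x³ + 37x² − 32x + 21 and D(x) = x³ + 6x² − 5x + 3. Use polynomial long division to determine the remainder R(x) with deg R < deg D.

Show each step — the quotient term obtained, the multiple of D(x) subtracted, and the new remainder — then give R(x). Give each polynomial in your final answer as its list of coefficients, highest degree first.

Step 1: lead(x⁴ + 13x³ + 37x² − 32x + 21) ÷ lead(D) = x⁴ ÷ x³ = x. Subtract (x)·D = x⁴ + 6x³ − 5x² + 3x. Remainder: 7x³ + 42x² − 35x + 21.
Step 2: lead(7x³ + 42x² − 35x + 21) ÷ lead(D) = 7x³ ÷ x³ = 7. Subtract (7)·D = 7x³ + 42x² − 35x + 21. Remainder: 0.

R = [0]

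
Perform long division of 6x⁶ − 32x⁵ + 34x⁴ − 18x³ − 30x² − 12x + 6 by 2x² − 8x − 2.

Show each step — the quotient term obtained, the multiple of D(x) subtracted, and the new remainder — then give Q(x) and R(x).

Step 1: lead(6x⁶ − 32x⁵ + 34x⁴ − 18x³ − 30x² − 12x + 6) ÷ lead(D) = 6x⁶ ÷ 2x² = 3x⁴. Subtract (3x⁴)·D = 6x⁶ − 24x⁵ − 6x⁴. Remainder: −8x⁵ + 40x⁴ − 18x³ − 30x² − 12x + 6.
Step 2: lead(−8x⁵ + 40x⁴ − 18x³ − 30x² − 12x + 6) ÷ lead(D) = −8x⁵ ÷ 2x² = −4x³. Subtract (−4x³)·D = −8x⁵ + 32x⁴ + 8x³. Remainder: 8x⁴ − 26x³ − 30x² − 12x + 6.
Step 3: lead(8x⁴ − 26x³ − 30x² − 12x + 6) ÷ lead(D) = 8x⁴ ÷ 2x² = 4x². Subtract (4x²)·D = 8x⁴ − 32x³ − 8x². Remainder: 6x³ − 22x² − 12x + 6.
Step 4: lead(6x³ − 22x² − 12x + 6) ÷ lead(D) = 6x³ ÷ 2x² = 3x. Subtract (3x)·D = 6x³ − 24x² − 6x. Remainder: 2x² − 6x + 6.
Step 5: lead(2x² − 6x + 6) ÷ lead(D) = 2x² ÷ 2x² = 1. Subtract (1)·D = 2x² − 8x − 2. Remainder: 2x + 8.

Q(x) = 3x⁴ − 4x³ + 4x² + 3x + 1; R(x) = 2x + 8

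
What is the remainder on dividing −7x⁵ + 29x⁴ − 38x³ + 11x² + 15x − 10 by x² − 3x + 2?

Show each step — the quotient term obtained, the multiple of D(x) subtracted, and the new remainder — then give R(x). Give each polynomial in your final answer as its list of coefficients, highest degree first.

Step 1: lead(−7x⁵ + 29x⁴ − 38x³ + 11x² + 15x − 10) ÷ lead(D) = −7x⁵ ÷ x² = −7x³. Subtract (−7x³)·D = −7x⁵ + 21x⁴ − 14x³. Remainder: 8x⁴ − 24x³ + 11x² + 15x − 10.
Step 2: lead(8x⁴ − 24x³ + 11x² + 15x − 10) ÷ lead(D) = 8x⁴ ÷ x² = 8x². Subtract (8x²)·D = 8x⁴ − 24x³ + 16x². Remainder: −5x² + 15x − 10.
Step 3: lead(−5x² + 15x − 10) ÷ lead(D) = −5x² ÷ x² = −5. Subtract (−5)·D = −5x² + 15x − 10. Remainder: 0.

R = [0]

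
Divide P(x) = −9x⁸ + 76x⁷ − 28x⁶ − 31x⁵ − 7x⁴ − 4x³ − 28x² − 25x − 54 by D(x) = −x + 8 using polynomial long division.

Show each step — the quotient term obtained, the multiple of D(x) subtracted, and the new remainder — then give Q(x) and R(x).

Q(x) = 9x⁷ − 4x⁶ − 4x⁵ − x⁴ − x³ − 4x² − 4x − 7; R(x) = 2

Step 1: lead(−9x⁸ + 76x⁷ − 28x⁶ − 31x⁵ − 7x⁴ − 4x³ − 28x² − 25x − 54) ÷ lead(D) = −9x⁸ ÷ −x = 9x⁷. Subtract (9x⁷)·D = −9x⁸ + 72x⁷. Remainder: 4x⁷ − 28x⁶ − 31x⁵ − 7x⁴ − 4x³ − 28x² − 25x − 54.
Step 2: lead(4x⁷ − 28x⁶ − 31x⁵ − 7x⁴ − 4x³ − 28x² − 25x − 54) ÷ lead(D) = 4x⁷ ÷ −x = −4x⁶. Subtract (−4x⁶)·D = 4x⁷ − 32x⁶. Remainder: 4x⁶ − 31x⁵ − 7x⁴ − 4x³ − 28x² − 25x − 54.
Step 3: lead(4x⁶ − 31x⁵ − 7x⁴ − 4x³ − 28x² − 25x − 54) ÷ lead(D) = 4x⁶ ÷ −x = −4x⁵. Subtract (−4x⁵)·D = 4x⁶ − 32x⁵. Remainder: x⁵ − 7x⁴ − 4x³ − 28x² − 25x − 54.
Step 4: lead(x⁵ − 7x⁴ − 4x³ − 28x² − 25x − 54) ÷ lead(D) = x⁵ ÷ −x = −x⁴. Subtract (−x⁴)·D = x⁵ − 8x⁴. Remainder: x⁴ − 4x³ − 28x² − 25x − 54.
Step 5: lead(x⁴ − 4x³ − 28x² − 25x − 54) ÷ lead(D) = x⁴ ÷ −x = −x³. Subtract (−x³)·D = x⁴ − 8x³. Remainder: 4x³ − 28x² − 25x − 54.
Step 6: lead(4x³ − 28x² − 25x − 54) ÷ lead(D) = 4x³ ÷ −x = −4x². Subtract (−4x²)·D = 4x³ − 32x². Remainder: 4x² − 25x − 54.
Step 7: lead(4x² − 25x − 54) ÷ lead(D) = 4x² ÷ −x = −4x. Subtract (−4x)·D = 4x² − 32x. Remainder: 7x − 54.
Step 8: lead(7x − 54) ÷ lead(D) = 7x ÷ −x = −7. Subtract (−7)·D = 7x − 56. Remainder: 2.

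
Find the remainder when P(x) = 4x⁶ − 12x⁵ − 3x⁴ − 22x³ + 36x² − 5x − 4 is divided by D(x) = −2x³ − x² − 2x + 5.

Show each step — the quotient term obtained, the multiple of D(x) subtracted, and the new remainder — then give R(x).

Step 1: lead(4x⁶ − 12x⁵ − 3x⁴ − 22x³ + 36x² − 5x − 4) ÷ lead(D) = 4x⁶ ÷ −2x³ = −2x³. Subtract (−2x³)·D = 4x⁶ + 2x⁵ + 4x⁴ − 10x³. Remainder: −14x⁵ − 7x⁴ − 12x³ + 36x² − 5x − 4.
Step 2: lead(−14x⁵ − 7x⁴ − 12x³ + 36x² − 5x − 4) ÷ lead(D) = −14x⁵ ÷ −2x³ = 7x². Subtract (7x²)·D = −14x⁵ − 7x⁴ − 14x³ + 35x². Remainder: 2x³ + x² − 5x − 4.
Step 3: lead(2x³ + x² − 5x − 4) ÷ lead(D) = 2x³ ÷ −2x³ = −1. Subtract (−1)·D = 2x³ + x² + 2x − 5. Remainder: −7x + 1.

R(x) = −7x + 1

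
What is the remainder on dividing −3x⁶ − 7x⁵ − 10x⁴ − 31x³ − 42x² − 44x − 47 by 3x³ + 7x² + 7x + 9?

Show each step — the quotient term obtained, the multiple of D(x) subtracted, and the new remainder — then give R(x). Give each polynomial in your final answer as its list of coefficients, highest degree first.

R = [-2]

Step 1: lead(−3x⁶ − 7x⁵ − 10x⁴ − 31x³ − 42x² − 44x − 47) ÷ lead(D) = −3x⁶ ÷ 3x³ = −x³. Subtract (−x³)·D = −3x⁶ − 7x⁵ − 7x⁴ − 9x³. Remainder: −3x⁴ − 22x³ − 42x² − 44x − 47.
Step 2: lead(−3x⁴ − 22x³ − 42x² − 44x − 47) ÷ lead(D) = −3x⁴ ÷ 3x³ = −x. Subtract (−x)·D = −3x⁴ − 7x³ − 7x² − 9x. Remainder: −15x³ − 35x² − 35x − 47.
Step 3: lead(−15x³ − 35x² − 35x − 47) ÷ lead(D) = −15x³ ÷ 3x³ = −5. Subtract (−5)·D = −15x³ − 35x² − 35x − 45. Remainder: −2.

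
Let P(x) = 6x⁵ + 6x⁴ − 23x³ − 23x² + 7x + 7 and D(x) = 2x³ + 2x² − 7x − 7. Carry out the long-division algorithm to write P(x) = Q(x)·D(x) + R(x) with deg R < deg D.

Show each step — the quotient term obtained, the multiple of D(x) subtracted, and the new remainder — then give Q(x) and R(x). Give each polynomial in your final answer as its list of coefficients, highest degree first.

Step 1: lead(6x⁵ + 6x⁴ − 23x³ − 23x² + 7x + 7) ÷ lead(D) = 6x⁵ ÷ 2x³ = 3x². Subtract (3x²)·D = 6x⁵ + 6x⁴ − 21x³ − 21x². Remainder: −2x³ − 2x² + 7x + 7.
Step 2: lead(−2x³ − 2x² + 7x + 7) ÷ lead(D) = −2x³ ÷ 2x³ = −1. Subtract (−1)·D = −2x³ − 2x² + 7x + 7. Remainder: 0.

Q = [3, 0, -1]; R = [0]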